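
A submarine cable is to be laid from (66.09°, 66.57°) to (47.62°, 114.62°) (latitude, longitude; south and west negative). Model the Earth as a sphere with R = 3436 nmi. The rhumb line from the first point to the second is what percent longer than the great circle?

2.1%

Great circle: σ = 0.5396 rad → d_gc = Rσ = 1854.0 nmi
Rhumb: Δφ = -0.3224, Δλ = +0.8386, Δψ = -0.6048, q = Δφ/Δψ = 0.5330 → d_rh = R√(Δφ²+q²Δλ²) = 1893.6 nmi
Excess = (1893.6 − 1854.0) / 1854.0 = 39.6 / 1854.0 = 2.14% ≈ 2.1%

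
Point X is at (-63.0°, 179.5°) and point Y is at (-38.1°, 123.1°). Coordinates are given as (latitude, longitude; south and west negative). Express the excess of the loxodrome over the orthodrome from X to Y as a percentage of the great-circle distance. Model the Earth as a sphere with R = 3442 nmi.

2.6%

Great circle: σ = 0.7265 rad → d_gc = Rσ = 2500.7 nmi
Rhumb: Δφ = +0.4346, Δλ = -0.9844, Δψ = +0.7066, q = Δφ/Δψ = 0.6151 → d_rh = R√(Δφ²+q²Δλ²) = 2565.2 nmi
Excess = (2565.2 − 2500.7) / 2500.7 = 64.5 / 2500.7 = 2.58% ≈ 2.6%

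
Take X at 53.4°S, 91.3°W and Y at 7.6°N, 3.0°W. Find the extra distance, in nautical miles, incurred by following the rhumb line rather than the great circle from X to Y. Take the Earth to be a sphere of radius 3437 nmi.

Great circle: cos σ = sin φ₁ sin φ₂ + cos φ₁ cos φ₂ cos Δλ,  σ = 1.6596 rad → d_gc = 5703.9 nmi
Rhumb line: Δψ = +1.2395, q = Δφ/Δψ = 0.8589, d_rh = R√(Δφ²+q²Δλ²) = 5838.5 nmi
Excess = 5838.5 − 5703.9 = 134.6 ≈ 135 nmi

135 nmi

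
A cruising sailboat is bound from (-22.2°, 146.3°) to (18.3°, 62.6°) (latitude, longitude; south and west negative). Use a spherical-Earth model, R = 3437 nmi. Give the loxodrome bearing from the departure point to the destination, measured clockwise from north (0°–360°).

Δψ = ln[tan(π/4+φ₂/2)/tan(π/4+φ₁/2)] = +0.7225
Δλ = -1.4608 rad (taken the short way round)
course = atan2(Δλ, Δψ) = 296.32°

296.3°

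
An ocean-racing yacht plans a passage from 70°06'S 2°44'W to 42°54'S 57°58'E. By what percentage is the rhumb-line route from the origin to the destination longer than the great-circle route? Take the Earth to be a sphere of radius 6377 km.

3.4%

Great circle: σ = 0.7042 rad → d_gc = Rσ = 4491.0 km
Rhumb: Δφ = +0.4747, Δλ = +1.0594, Δψ = +0.9101, q = Δφ/Δψ = 0.5216 → d_rh = R√(Δφ²+q²Δλ²) = 4645.9 km
Excess = (4645.9 − 4491.0) / 4491.0 = 154.9 / 4491.0 = 3.449% ≈ 3.4%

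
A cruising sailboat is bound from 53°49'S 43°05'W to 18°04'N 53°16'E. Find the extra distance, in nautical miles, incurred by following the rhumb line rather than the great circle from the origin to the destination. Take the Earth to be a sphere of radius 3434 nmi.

140 nmi

Great circle: cos σ = sin φ₁ sin φ₂ + cos φ₁ cos φ₂ cos Δλ,  σ = 1.8885 rad → d_gc = 6485.1 nmi
Rhumb line: Δψ = +1.4394, q = Δφ/Δψ = 0.8716, d_rh = R√(Δφ²+q²Δλ²) = 6625.3 nmi
Excess = 6625.3 − 6485.1 = 140.2 ≈ 140 nmi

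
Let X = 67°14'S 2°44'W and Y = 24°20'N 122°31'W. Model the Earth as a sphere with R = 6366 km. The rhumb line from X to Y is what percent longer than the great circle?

6.0%

Great circle: σ = 2.1593 rad → d_gc = Rσ = 13745.9 km
Rhumb: Δφ = +1.5981, Δλ = -2.0906, Δψ = +2.0409, q = Δφ/Δψ = 0.7831 → d_rh = R√(Δφ²+q²Δλ²) = 14564.3 km
Excess = (14564.3 − 13745.9) / 13745.9 = 818.4 / 13745.9 = 5.954% ≈ 6.0%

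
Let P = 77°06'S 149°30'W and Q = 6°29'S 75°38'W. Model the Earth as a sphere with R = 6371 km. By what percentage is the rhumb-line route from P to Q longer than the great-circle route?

Great circle: σ = 1.3982 rad → d_gc = Rσ = 8908.2 km
Rhumb: Δφ = +1.2325, Δλ = +1.2892, Δψ = +2.0665, q = Δφ/Δψ = 0.5964 → d_rh = R√(Δφ²+q²Δλ²) = 9255.0 km
Excess = (9255.0 − 8908.2) / 8908.2 = 346.8 / 8908.2 = 3.89% ≈ 3.9%

3.9%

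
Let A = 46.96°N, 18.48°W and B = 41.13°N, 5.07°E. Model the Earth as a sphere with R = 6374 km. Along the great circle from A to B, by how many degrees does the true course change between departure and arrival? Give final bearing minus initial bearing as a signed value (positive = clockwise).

+16.5°

At departure: θ₁ = atan2(sin Δλ cos φ₂, cos φ₁ sin φ₂ − sin φ₁ cos φ₂ cos Δλ) = 100.49°
At arrival: θ₂ = atan2(sin Δλ cos φ₁, −cos φ₂ sin φ₁ + sin φ₂ cos φ₁ cos Δλ) = 117.00°
Δθ = θ₂ − θ₁ = +16.5°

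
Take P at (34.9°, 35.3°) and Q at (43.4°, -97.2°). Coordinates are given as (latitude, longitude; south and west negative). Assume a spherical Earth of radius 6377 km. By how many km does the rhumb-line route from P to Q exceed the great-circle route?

Great circle: cos σ = sin φ₁ sin φ₂ + cos φ₁ cos φ₂ cos Δλ,  σ = 1.5803 rad → d_gc = 10077.4 km
Rhumb line: Δψ = +0.1917, q = Δφ/Δψ = 0.7738, d_rh = R√(Δφ²+q²Δλ²) = 11451.1 km
Excess = 11451.1 − 10077.4 = 1373.7 ≈ 1374 km

1374 km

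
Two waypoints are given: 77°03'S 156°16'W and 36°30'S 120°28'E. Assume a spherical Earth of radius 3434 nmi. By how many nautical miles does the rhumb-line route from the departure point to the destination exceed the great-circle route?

213 nmi

Great circle: cos σ = sin φ₁ sin φ₂ + cos φ₁ cos φ₂ cos Δλ,  σ = 0.9263 rad → d_gc = 3180.8 nmi
Rhumb line: Δψ = +1.4909, q = Δφ/Δψ = 0.4747, d_rh = R√(Δφ²+q²Δλ²) = 3393.9 nmi
Excess = 3393.9 − 3180.8 = 213.1 ≈ 213 nmi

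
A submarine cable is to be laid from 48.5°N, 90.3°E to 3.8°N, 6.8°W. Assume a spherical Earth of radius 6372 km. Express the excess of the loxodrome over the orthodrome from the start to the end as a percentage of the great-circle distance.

Great circle: σ = 1.6029 rad → d_gc = Rσ = 10213.6 km
Rhumb: Δφ = -0.7802, Δλ = -1.6947, Δψ = -0.9042, q = Δφ/Δψ = 0.8628 → d_rh = R√(Δφ²+q²Δλ²) = 10560.6 km
Excess = (10560.6 − 10213.6) / 10213.6 = 347.0 / 10213.6 = 3.40% ≈ 3.4%

3.4%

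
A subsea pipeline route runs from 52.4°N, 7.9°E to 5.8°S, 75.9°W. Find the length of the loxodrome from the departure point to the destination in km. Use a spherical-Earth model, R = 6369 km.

Δψ = ln[tan(π/4+φ₂/2)/tan(π/4+φ₁/2)] = -1.1790;  Δφ = -1.0158 rad,  Δλ = -1.4626 rad
q = Δφ/Δψ = 0.8616
d = R·√(Δφ² + q²Δλ²) = 6369·1.61858 = 10309 km

10309 km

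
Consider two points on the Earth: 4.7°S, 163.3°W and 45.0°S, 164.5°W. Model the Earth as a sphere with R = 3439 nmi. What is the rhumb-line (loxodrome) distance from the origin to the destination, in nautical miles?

2420 nmi

Rhumb course C = atan2(Δλ, Δψ) with Δψ = ln[tan(π/4+φ₂/2)/tan(π/4+φ₁/2)] = -0.7993, Δλ = -0.0209 → C = 181.50°
d = R·|Δφ| / |cos C| = 3439·0.70337 / 0.99966 = 2420 nmi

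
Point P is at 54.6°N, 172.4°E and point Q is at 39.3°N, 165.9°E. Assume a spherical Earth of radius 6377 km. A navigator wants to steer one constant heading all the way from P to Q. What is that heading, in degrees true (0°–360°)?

196.0°

Δψ = ln[tan(π/4+φ₂/2)/tan(π/4+φ₁/2)] = -0.3951
Δλ = -0.1134 rad (taken the short way round)
course = atan2(Δλ, Δψ) = 196.02°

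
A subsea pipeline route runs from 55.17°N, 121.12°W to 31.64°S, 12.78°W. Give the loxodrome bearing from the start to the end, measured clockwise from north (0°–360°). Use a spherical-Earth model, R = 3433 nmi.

Meridional parts: M(φ₁)=+1.1594, M(φ₂)=-0.5826 → ΔM = -1.7421;  Δλ = +1.8909 rad
tan C = Δλ / ΔM = -1.0854 → C = 132.65°

132.7°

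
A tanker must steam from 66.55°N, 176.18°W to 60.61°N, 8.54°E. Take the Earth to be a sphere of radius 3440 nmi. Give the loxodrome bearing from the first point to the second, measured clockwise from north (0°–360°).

265.6°

Δψ = ln[tan(π/4+φ₂/2)/tan(π/4+φ₁/2)] = -0.2340
Δλ = -3.0592 rad (taken the short way round)
course = atan2(Δλ, Δψ) = 265.63°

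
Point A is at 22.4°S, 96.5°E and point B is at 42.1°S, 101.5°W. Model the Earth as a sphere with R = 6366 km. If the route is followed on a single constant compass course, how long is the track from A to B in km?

15245 km

Δψ = ln[tan(π/4+φ₂/2)/tan(π/4+φ₁/2)] = -0.4102;  Δφ = -0.3438 rad,  Δλ = +2.8274 rad
q = Δφ/Δψ = 0.8382
d = R·√(Δφ² + q²Δλ²) = 6366·2.39473 = 15245 km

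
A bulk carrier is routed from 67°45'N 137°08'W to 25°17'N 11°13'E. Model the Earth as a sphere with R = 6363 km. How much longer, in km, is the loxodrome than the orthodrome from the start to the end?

Great circle: cos σ = sin φ₁ sin φ₂ + cos φ₁ cos φ₂ cos Δλ,  σ = 1.4668 rad → d_gc = 9333.1 km
Rhumb line: Δψ = -1.1700, q = Δφ/Δψ = 0.6335, d_rh = R√(Δφ²+q²Δλ²) = 11452.8 km
Excess = 11452.8 − 9333.1 = 2119.7 ≈ 2120 km

2120 km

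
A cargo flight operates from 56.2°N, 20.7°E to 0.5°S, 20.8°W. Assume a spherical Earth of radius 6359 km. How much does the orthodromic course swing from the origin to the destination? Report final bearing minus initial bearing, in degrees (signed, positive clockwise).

-22.7°

At departure: θ₁ = atan2(sin Δλ cos φ₂, cos φ₁ sin φ₂ − sin φ₁ cos φ₂ cos Δλ) = 226.57°
At arrival: θ₂ = atan2(sin Δλ cos φ₁, −cos φ₂ sin φ₁ + sin φ₂ cos φ₁ cos Δλ) = 203.83°
Δθ = θ₂ − θ₁ = -22.7°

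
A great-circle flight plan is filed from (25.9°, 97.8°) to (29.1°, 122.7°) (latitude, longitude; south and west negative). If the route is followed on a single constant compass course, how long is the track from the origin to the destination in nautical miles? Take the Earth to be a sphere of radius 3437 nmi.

Rhumb course C = atan2(Δλ, Δψ) with Δψ = ln[tan(π/4+φ₂/2)/tan(π/4+φ₁/2)] = +0.0630, Δλ = +0.4346 → C = 81.75°
d = R·|Δφ| / |cos C| = 3437·0.05585 / 0.14342 = 1338 nmi

1338 nmi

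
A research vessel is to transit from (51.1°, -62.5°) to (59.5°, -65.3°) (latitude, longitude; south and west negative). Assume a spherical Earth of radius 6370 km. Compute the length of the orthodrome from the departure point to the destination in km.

cos σ = sin φ₁ sin φ₂ + cos φ₁ cos φ₂ cos Δλ
      = sin(51.10°)sin(59.50°) + cos(51.10°)cos(59.50°)cos(-2.80°) = 0.9889
σ = 8.548° → d = Rσ = 6370·0.14919 = 950 km

950 km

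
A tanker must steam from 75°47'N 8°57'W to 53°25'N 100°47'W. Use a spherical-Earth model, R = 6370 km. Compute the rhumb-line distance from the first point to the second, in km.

Δψ = ln[tan(π/4+φ₂/2)/tan(π/4+φ₁/2)] = -0.9748;  Δφ = -0.3904 rad,  Δλ = -1.6028 rad
q = Δφ/Δψ = 0.4004
d = R·√(Δφ² + q²Δλ²) = 6370·0.75123 = 4785 km

4785 km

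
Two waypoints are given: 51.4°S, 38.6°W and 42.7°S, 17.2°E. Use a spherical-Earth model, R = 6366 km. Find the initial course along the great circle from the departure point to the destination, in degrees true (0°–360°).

99.4°

N = sin Δλ·cos φ₂ = +0.6078;  D = cos φ₁ sin φ₂ − sin φ₁ cos φ₂ cos Δλ = -0.1003
initial course = atan2(N, D) = 99.37°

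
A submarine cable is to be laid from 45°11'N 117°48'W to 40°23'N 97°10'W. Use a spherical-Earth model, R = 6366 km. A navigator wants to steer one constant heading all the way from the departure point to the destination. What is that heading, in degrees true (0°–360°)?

Δψ = ln[tan(π/4+φ₂/2)/tan(π/4+φ₁/2)] = -0.1142
Δλ = +0.3601 rad (taken the short way round)
course = atan2(Δλ, Δψ) = 107.60°

107.6°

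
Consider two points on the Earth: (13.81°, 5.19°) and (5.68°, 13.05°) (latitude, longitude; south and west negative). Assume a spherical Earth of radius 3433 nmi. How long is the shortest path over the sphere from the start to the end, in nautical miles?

Haversine: a = sin²(Δφ/2)+cos φ₁ cos φ₂ sin²(Δλ/2) = 0.00956;  σ = 2·atan2(√a,√(1−a))
σ = 11.225° → d = Rσ = 3433·0.19591 = 673 nmi

673 nmi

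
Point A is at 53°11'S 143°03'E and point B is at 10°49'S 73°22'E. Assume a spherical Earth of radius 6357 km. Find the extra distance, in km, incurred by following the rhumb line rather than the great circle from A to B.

Great circle: cos σ = sin φ₁ sin φ₂ + cos φ₁ cos φ₂ cos Δλ,  σ = 1.2083 rad → d_gc = 7681.2 km
Rhumb line: Δψ = +0.9102, q = Δφ/Δψ = 0.8124, d_rh = R√(Δφ²+q²Δλ²) = 7844.9 km
Excess = 7844.9 − 7681.2 = 163.7 ≈ 164 km

164 km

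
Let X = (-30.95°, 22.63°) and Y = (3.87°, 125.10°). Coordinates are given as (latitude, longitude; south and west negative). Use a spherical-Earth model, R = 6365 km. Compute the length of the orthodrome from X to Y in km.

cos σ = sin φ₁ sin φ₂ + cos φ₁ cos φ₂ cos Δλ
      = sin(-30.95°)sin(3.87°) + cos(-30.95°)cos(3.87°)cos(102.47°) = -0.2195
σ = 102.678° → d = Rσ = 6365·1.79207 = 11407 km

11407 km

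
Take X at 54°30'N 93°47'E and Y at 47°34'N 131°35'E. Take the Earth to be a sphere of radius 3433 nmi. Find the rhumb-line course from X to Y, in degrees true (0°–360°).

106.3°

Δψ = ln[tan(π/4+φ₂/2)/tan(π/4+φ₁/2)] = -0.1929
Δλ = +0.6597 rad (taken the short way round)
course = atan2(Δλ, Δψ) = 106.30°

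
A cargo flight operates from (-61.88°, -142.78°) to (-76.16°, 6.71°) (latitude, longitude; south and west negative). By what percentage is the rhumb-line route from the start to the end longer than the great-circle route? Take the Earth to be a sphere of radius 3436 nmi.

31.5%

Great circle: σ = 0.7087 rad → d_gc = Rσ = 2435.0 nmi
Rhumb: Δφ = -0.2492, Δλ = +2.6091, Δψ = -0.7244, q = Δφ/Δψ = 0.3441 → d_rh = R√(Δφ²+q²Δλ²) = 3201.1 nmi
Excess = (3201.1 − 2435.0) / 2435.0 = 766.1 / 2435.0 = 31.46% ≈ 31.5%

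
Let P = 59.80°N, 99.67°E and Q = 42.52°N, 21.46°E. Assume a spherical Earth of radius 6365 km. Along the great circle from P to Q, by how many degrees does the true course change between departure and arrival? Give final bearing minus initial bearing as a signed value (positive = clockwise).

At departure: θ₁ = atan2(sin Δλ cos φ₂, cos φ₁ sin φ₂ − sin φ₁ cos φ₂ cos Δλ) = 286.21°
At arrival: θ₂ = atan2(sin Δλ cos φ₁, −cos φ₂ sin φ₁ + sin φ₂ cos φ₁ cos Δλ) = 220.95°
Δθ = θ₂ − θ₁ = -65.3°

-65.3°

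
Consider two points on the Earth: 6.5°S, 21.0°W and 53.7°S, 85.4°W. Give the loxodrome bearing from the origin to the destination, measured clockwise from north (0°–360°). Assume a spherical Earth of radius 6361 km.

228.3°

Meridional parts: M(φ₁)=-0.1137, M(φ₂)=-1.1153 → ΔM = -1.0016;  Δλ = -1.1240 rad
tan C = Δλ / ΔM = +1.1222 → C = 228.30°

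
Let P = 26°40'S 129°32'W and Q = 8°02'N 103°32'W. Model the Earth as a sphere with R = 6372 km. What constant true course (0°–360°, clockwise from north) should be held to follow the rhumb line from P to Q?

36.0°

Meridional parts: M(φ₁)=-0.4832, M(φ₂)=+0.1407 → ΔM = +0.6239;  Δλ = +0.4538 rad
tan C = Δλ / ΔM = +0.7274 → C = 36.03°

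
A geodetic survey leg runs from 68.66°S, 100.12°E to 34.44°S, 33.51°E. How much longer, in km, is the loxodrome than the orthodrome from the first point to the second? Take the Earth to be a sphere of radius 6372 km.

Great circle: cos σ = sin φ₁ sin φ₂ + cos φ₁ cos φ₂ cos Δλ,  σ = 0.8686 rad → d_gc = 5534.6 km
Rhumb line: Δψ = +1.0282, q = Δφ/Δψ = 0.5809, d_rh = R√(Δφ²+q²Δλ²) = 5744.5 km
Excess = 5744.5 − 5534.6 = 209.9 ≈ 210 km

210 km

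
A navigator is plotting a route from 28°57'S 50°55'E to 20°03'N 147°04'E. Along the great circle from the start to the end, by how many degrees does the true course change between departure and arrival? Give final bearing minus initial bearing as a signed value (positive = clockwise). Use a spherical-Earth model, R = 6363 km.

-10.8°

At departure: θ₁ = atan2(sin Δλ cos φ₂, cos φ₁ sin φ₂ − sin φ₁ cos φ₂ cos Δλ) = 74.94°
At arrival: θ₂ = atan2(sin Δλ cos φ₁, −cos φ₂ sin φ₁ + sin φ₂ cos φ₁ cos Δλ) = 64.09°
Δθ = θ₂ − θ₁ = -10.8°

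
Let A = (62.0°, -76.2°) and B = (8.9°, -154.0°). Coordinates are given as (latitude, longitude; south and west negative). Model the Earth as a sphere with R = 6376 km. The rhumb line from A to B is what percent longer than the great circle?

3.3%

Great circle: σ = 1.3340 rad → d_gc = Rσ = 8505.4 km
Rhumb: Δφ = -0.9268, Δλ = -1.3579, Δψ = -1.2330, q = Δφ/Δψ = 0.7516 → d_rh = R√(Δφ²+q²Δλ²) = 8790.0 km
Excess = (8790.0 − 8505.4) / 8505.4 = 284.6 / 8505.4 = 3.346% ≈ 3.3%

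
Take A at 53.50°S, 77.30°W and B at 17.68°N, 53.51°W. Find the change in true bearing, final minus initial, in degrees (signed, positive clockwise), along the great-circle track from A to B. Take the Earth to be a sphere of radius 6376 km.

-9.1°

At departure: θ₁ = atan2(sin Δλ cos φ₂, cos φ₁ sin φ₂ − sin φ₁ cos φ₂ cos Δλ) = 23.56°
At arrival: θ₂ = atan2(sin Δλ cos φ₁, −cos φ₂ sin φ₁ + sin φ₂ cos φ₁ cos Δλ) = 14.45°
Δθ = θ₂ − θ₁ = -9.1°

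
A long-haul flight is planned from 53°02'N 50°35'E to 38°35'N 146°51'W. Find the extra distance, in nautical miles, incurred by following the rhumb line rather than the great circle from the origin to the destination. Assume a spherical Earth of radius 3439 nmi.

1570 nmi

Great circle: cos σ = sin φ₁ sin φ₂ + cos φ₁ cos φ₂ cos Δλ,  σ = 1.5210 rad → d_gc = 5230.6 nmi
Rhumb line: Δψ = -0.3648, q = Δφ/Δψ = 0.6913, d_rh = R√(Δφ²+q²Δλ²) = 6800.5 nmi
Excess = 6800.5 − 5230.6 = 1569.9 ≈ 1570 nmi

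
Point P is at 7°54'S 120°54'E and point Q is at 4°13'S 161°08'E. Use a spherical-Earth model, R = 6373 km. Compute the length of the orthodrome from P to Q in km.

Haversine: a = sin²(Δφ/2)+cos φ₁ cos φ₂ sin²(Δλ/2) = 0.11788;  σ = 2·atan2(√a,√(1−a))
σ = 40.161° → d = Rσ = 6373·0.70094 = 4467 km

4467 km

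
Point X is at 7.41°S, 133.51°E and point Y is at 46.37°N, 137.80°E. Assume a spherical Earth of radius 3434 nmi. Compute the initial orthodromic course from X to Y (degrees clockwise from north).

θ = atan2( sin Δλ·cos φ₂ ,  cos φ₁ sin φ₂ − sin φ₁ cos φ₂ cos Δλ )
  = atan2(+0.0516, +0.8065) = 3.66°

3.7°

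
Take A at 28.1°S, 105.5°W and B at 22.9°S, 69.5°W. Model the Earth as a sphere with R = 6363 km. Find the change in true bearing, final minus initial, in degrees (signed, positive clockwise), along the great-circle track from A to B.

-15.9°

At departure: θ₁ = atan2(sin Δλ cos φ₂, cos φ₁ sin φ₂ − sin φ₁ cos φ₂ cos Δλ) = 89.18°
At arrival: θ₂ = atan2(sin Δλ cos φ₁, −cos φ₂ sin φ₁ + sin φ₂ cos φ₁ cos Δλ) = 73.24°
Δθ = θ₂ − θ₁ = -15.9°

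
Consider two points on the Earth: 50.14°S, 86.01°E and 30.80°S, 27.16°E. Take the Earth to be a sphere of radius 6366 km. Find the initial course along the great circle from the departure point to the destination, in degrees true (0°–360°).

271.0°

θ = atan2( sin Δλ·cos φ₂ ,  cos φ₁ sin φ₂ − sin φ₁ cos φ₂ cos Δλ )
  = atan2(-0.7351, +0.0129) = 271.00°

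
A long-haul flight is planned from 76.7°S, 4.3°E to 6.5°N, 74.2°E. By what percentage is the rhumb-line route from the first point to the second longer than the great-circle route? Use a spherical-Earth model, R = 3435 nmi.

Great circle: σ = 1.6024 rad → d_gc = Rσ = 5504.3 nmi
Rhumb: Δφ = +1.4521, Δλ = +1.2200, Δψ = +2.2628, q = Δφ/Δψ = 0.6417 → d_rh = R√(Δφ²+q²Δλ²) = 5666.8 nmi
Excess = (5666.8 − 5504.3) / 5504.3 = 162.5 / 5504.3 = 2.952% ≈ 3.0%

3.0%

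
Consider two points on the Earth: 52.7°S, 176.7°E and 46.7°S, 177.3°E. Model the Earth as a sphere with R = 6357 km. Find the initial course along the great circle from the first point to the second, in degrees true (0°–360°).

N = sin Δλ·cos φ₂ = +0.0072;  D = cos φ₁ sin φ₂ − sin φ₁ cos φ₂ cos Δλ = +0.1045
initial course = atan2(N, D) = 3.93°

3.9°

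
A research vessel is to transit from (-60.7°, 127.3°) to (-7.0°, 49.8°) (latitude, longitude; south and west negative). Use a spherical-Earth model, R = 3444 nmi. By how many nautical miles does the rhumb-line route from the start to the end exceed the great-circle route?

145 nmi

Great circle: cos σ = sin φ₁ sin φ₂ + cos φ₁ cos φ₂ cos Δλ,  σ = 1.3578 rad → d_gc = 4676.2 nmi
Rhumb line: Δψ = +1.2192, q = Δφ/Δψ = 0.7687, d_rh = R√(Δφ²+q²Δλ²) = 4821.2 nmi
Excess = 4821.2 − 4676.2 = 145.0 ≈ 145 nmi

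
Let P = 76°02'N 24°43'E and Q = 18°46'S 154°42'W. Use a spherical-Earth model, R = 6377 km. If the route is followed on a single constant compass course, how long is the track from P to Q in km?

17196 km

Rhumb course C = atan2(Δλ, Δψ) with Δψ = ln[tan(π/4+φ₂/2)/tan(π/4+φ₁/2)] = -2.4333, Δλ = -3.1314 → C = 232.15°
d = R·|Δφ| / |cos C| = 6377·1.65457 / 0.61359 = 17196 km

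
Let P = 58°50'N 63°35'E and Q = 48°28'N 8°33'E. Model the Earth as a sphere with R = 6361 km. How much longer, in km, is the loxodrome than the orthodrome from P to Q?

Great circle: cos σ = sin φ₁ sin φ₂ + cos φ₁ cos φ₂ cos Δλ,  σ = 0.5787 rad → d_gc = 3681.0 km
Rhumb line: Δψ = -0.3072, q = Δφ/Δψ = 0.5889, d_rh = R√(Δφ²+q²Δλ²) = 3777.7 km
Excess = 3777.7 − 3681.0 = 96.7 ≈ 97 km

97 km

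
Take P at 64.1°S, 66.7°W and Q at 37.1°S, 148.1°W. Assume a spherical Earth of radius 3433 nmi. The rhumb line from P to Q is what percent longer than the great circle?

5.7%

Great circle: σ = 0.9339 rad → d_gc = Rσ = 3206.0 nmi
Rhumb: Δφ = +0.4712, Δλ = -1.4207, Δψ = +0.7717, q = Δφ/Δψ = 0.6106 → d_rh = R√(Δφ²+q²Δλ²) = 3389.2 nmi
Excess = (3389.2 − 3206.0) / 3206.0 = 183.2 / 3206.0 = 5.71% ≈ 5.7%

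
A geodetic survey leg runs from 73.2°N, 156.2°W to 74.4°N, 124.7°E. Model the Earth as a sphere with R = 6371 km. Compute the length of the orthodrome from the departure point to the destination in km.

2278 km

cos σ = sin φ₁ sin φ₂ + cos φ₁ cos φ₂ cos Δλ
      = sin(73.20°)sin(74.40°) + cos(73.20°)cos(74.40°)cos(-79.10°) = 0.9368
σ = 20.487° → d = Rσ = 6371·0.35756 = 2278 km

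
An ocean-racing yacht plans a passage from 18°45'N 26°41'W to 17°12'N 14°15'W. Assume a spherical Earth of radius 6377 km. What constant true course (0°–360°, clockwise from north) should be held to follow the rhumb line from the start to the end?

Δψ = ln[tan(π/4+φ₂/2)/tan(π/4+φ₁/2)] = -0.0284
Δλ = +0.2170 rad (taken the short way round)
course = atan2(Δλ, Δψ) = 97.47°

97.5°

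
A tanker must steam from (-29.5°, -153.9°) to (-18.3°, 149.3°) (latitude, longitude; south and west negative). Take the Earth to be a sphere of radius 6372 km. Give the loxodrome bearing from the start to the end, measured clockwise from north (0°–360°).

Δψ = ln[tan(π/4+φ₂/2)/tan(π/4+φ₁/2)] = +0.2143
Δλ = -0.9913 rad (taken the short way round)
course = atan2(Δλ, Δψ) = 282.20°

282.2°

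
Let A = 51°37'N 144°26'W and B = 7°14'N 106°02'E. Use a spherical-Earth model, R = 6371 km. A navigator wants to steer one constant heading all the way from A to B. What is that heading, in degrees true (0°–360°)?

Meridional parts: M(φ₁)=+1.0553, M(φ₂)=+0.1266 → ΔM = -0.9288;  Δλ = -1.9117 rad
tan C = Δλ / ΔM = +2.0584 → C = 244.09°

244.1°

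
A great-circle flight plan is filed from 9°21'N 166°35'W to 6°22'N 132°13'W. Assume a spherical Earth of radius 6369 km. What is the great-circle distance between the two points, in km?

cos σ = sin φ₁ sin φ₂ + cos φ₁ cos φ₂ cos Δλ
      = sin(9.35°)sin(6.37°) + cos(9.35°)cos(6.37°)cos(34.37°) = 0.8275
σ = 34.160° → d = Rσ = 6369·0.59621 = 3797 km

3797 km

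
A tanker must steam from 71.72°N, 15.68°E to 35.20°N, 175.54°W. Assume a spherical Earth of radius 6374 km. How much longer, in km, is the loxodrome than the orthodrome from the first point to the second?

2910 km

Great circle: cos σ = sin φ₁ sin φ₂ + cos φ₁ cos φ₂ cos Δλ,  σ = 1.2704 rad → d_gc = 8097.29 km
Rhumb line: Δψ = -1.1699, q = Δφ/Δψ = 0.5448, d_rh = R√(Δφ²+q²Δλ²) = 11006.84 km
Excess = 11006.84 − 8097.29 = 2909.55 ≈ 2910 km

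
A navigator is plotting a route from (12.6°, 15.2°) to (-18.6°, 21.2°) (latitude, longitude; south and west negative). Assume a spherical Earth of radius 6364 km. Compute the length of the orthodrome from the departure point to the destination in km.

3527 km

cos σ = sin φ₁ sin φ₂ + cos φ₁ cos φ₂ cos Δλ
      = sin(12.60°)sin(-18.60°) + cos(12.60°)cos(-18.60°)cos(6.00°) = 0.8503
σ = 31.756° → d = Rσ = 6364·0.55425 = 3527 km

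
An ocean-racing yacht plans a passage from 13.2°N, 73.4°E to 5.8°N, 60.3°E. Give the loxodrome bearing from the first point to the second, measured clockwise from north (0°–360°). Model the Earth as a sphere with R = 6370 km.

Δψ = ln[tan(π/4+φ₂/2)/tan(π/4+φ₁/2)] = -0.1310
Δλ = -0.2286 rad (taken the short way round)
course = atan2(Δλ, Δψ) = 240.18°

240.2°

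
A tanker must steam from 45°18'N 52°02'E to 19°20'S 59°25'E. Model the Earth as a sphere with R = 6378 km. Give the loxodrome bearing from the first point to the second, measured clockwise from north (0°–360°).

174.0°

Meridional parts: M(φ₁)=+0.8888, M(φ₂)=-0.3440 → ΔM = -1.2328;  Δλ = +0.1289 rad
tan C = Δλ / ΔM = -0.1045 → C = 174.03°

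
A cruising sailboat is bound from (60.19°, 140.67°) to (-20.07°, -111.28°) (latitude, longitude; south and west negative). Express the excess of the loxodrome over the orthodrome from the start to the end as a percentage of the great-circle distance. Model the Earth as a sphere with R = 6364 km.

3.7%

Great circle: σ = 2.0291 rad → d_gc = Rσ = 12913.3 km
Rhumb: Δφ = -1.4008, Δλ = +1.8858, Δψ = -1.6813, q = Δφ/Δψ = 0.8332 → d_rh = R√(Δφ²+q²Δλ²) = 13396.1 km
Excess = (13396.1 − 12913.3) / 12913.3 = 482.8 / 12913.3 = 3.74% ≈ 3.7%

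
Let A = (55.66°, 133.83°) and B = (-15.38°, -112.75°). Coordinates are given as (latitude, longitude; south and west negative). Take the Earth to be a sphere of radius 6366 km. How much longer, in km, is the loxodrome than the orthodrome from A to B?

Great circle: cos σ = sin φ₁ sin φ₂ + cos φ₁ cos φ₂ cos Δλ,  σ = 2.0210 rad → d_gc = 12865.9 km
Rhumb line: Δψ = -1.4462, q = Δφ/Δψ = 0.8573, d_rh = R√(Δφ²+q²Δλ²) = 13380.1 km
Excess = 13380.1 − 12865.9 = 514.2 ≈ 514 km

514 km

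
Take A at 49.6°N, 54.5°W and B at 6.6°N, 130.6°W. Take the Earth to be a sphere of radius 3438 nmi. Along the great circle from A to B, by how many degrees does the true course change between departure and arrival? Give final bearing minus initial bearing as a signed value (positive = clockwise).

-43.2°

Initial bearing θ₁ = atan2(sin Δλ cos φ₂, cos φ₁ sin φ₂ − sin φ₁ cos φ₂ cos Δλ) = 263.65°
Final bearing θ₂ = (initial bearing from the destination back to the start) + 180° = 220.42°
Δθ = θ₂ − θ₁ = -43.2°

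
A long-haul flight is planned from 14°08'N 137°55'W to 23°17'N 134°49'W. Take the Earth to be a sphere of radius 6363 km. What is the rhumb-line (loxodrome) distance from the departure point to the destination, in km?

Δψ = ln[tan(π/4+φ₂/2)/tan(π/4+φ₁/2)] = +0.1688;  Δφ = +0.1597 rad,  Δλ = +0.0541 rad
q = Δφ/Δψ = 0.9459
d = R·√(Δφ² + q²Δλ²) = 6363·0.16770 = 1067 km

1067 km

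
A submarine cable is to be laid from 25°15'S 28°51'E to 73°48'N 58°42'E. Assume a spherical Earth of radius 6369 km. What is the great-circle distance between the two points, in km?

11227 km

cos σ = sin φ₁ sin φ₂ + cos φ₁ cos φ₂ cos Δλ
      = sin(-25.25°)sin(73.80°) + cos(-25.25°)cos(73.80°)cos(29.85°) = -0.1908
σ = 100.998° → d = Rσ = 6369·1.76275 = 11227 km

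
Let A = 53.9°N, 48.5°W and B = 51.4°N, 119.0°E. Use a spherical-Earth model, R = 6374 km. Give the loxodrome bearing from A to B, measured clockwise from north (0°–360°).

91.4°

Meridional parts: M(φ₁)=+1.1212, M(φ₂)=+1.0493 → ΔM = -0.0719;  Δλ = +2.9234 rad
tan C = Δλ / ΔM = -40.6334 → C = 91.41°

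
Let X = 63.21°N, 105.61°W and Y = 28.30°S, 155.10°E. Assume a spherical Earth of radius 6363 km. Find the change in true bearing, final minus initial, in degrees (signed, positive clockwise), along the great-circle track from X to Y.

At departure: θ₁ = atan2(sin Δλ cos φ₂, cos φ₁ sin φ₂ − sin φ₁ cos φ₂ cos Δλ) = 264.30°
At arrival: θ₂ = atan2(sin Δλ cos φ₁, −cos φ₂ sin φ₁ + sin φ₂ cos φ₁ cos Δλ) = 210.62°
Δθ = θ₂ − θ₁ = -53.7°

-53.7°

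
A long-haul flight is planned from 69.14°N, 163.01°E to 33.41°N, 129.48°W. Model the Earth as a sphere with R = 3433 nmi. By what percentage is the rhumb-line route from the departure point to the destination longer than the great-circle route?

Great circle: σ = 0.8915 rad → d_gc = Rσ = 3060.6 nmi
Rhumb: Δφ = -0.6236, Δλ = +1.1783, Δψ = -1.0731, q = Δφ/Δψ = 0.5811 → d_rh = R√(Δφ²+q²Δλ²) = 3179.4 nmi
Excess = (3179.4 − 3060.6) / 3060.6 = 118.8 / 3060.6 = 3.88% ≈ 3.9%

3.9%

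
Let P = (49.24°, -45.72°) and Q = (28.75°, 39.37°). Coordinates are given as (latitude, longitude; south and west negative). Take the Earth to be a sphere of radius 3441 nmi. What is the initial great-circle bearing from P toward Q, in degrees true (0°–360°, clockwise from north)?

73.6°

N = sin Δλ·cos φ₂ = +0.8735;  D = cos φ₁ sin φ₂ − sin φ₁ cos φ₂ cos Δλ = +0.2572
initial course = atan2(N, D) = 73.59°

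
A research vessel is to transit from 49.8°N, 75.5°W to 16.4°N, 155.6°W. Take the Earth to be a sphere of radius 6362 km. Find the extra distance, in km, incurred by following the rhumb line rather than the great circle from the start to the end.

237 km

Great circle: cos σ = sin φ₁ sin φ₂ + cos φ₁ cos φ₂ cos Δλ,  σ = 1.2428 rad → d_gc = 7906.95 km
Rhumb line: Δψ = -0.7150, q = Δφ/Δψ = 0.8153, d_rh = R√(Δφ²+q²Δλ²) = 8144.39 km
Excess = 8144.39 − 7906.95 = 237.44 ≈ 237 km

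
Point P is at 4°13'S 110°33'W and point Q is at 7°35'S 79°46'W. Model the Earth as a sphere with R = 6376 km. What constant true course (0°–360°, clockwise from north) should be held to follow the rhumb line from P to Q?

Meridional parts: M(φ₁)=-0.0737, M(φ₂)=-0.1327 → ΔM = -0.0591;  Δλ = +0.5373 rad
tan C = Δλ / ΔM = -9.0938 → C = 96.28°

96.3°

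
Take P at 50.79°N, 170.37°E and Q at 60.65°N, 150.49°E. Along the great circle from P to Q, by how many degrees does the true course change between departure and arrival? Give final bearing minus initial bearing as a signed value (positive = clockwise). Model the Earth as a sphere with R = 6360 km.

At departure: θ₁ = atan2(sin Δλ cos φ₂, cos φ₁ sin φ₂ − sin φ₁ cos φ₂ cos Δλ) = 319.31°
At arrival: θ₂ = atan2(sin Δλ cos φ₁, −cos φ₂ sin φ₁ + sin φ₂ cos φ₁ cos Δλ) = 302.77°
Δθ = θ₂ − θ₁ = -16.5°

-16.5°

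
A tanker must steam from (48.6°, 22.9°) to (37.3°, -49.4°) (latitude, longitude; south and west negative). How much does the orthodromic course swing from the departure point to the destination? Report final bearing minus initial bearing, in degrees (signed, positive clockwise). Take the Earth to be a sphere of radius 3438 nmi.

-53.1°

At departure: θ₁ = atan2(sin Δλ cos φ₂, cos φ₁ sin φ₂ − sin φ₁ cos φ₂ cos Δλ) = 286.14°
At arrival: θ₂ = atan2(sin Δλ cos φ₁, −cos φ₂ sin φ₁ + sin φ₂ cos φ₁ cos Δλ) = 232.99°
Δθ = θ₂ − θ₁ = -53.1°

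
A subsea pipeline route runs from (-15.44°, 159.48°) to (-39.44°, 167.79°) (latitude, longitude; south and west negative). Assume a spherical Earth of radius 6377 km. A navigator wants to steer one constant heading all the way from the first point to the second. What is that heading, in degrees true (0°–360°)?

163.1°

Meridional parts: M(φ₁)=-0.2728, M(φ₂)=-0.7502 → ΔM = -0.4774;  Δλ = +0.1450 rad
tan C = Δλ / ΔM = -0.3038 → C = 163.10°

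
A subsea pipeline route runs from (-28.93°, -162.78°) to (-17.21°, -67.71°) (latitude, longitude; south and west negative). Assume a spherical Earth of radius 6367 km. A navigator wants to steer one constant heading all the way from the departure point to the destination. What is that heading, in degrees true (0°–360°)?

82.4°

Δψ = ln[tan(π/4+φ₂/2)/tan(π/4+φ₁/2)] = +0.2229
Δλ = +1.6593 rad (taken the short way round)
course = atan2(Δλ, Δψ) = 82.35°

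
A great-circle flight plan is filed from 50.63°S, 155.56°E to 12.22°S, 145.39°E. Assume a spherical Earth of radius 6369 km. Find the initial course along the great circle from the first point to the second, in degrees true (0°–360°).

344.2°

θ = atan2( sin Δλ·cos φ₂ ,  cos φ₁ sin φ₂ − sin φ₁ cos φ₂ cos Δλ )
  = atan2(-0.1726, +0.6094) = 344.19°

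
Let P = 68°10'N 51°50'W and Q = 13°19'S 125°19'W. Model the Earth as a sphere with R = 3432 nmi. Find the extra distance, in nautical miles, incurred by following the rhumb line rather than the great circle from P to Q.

Great circle: cos σ = sin φ₁ sin φ₂ + cos φ₁ cos φ₂ cos Δλ,  σ = 1.6819 rad → d_gc = 5772.4 nmi
Rhumb line: Δψ = -1.8803, q = Δφ/Δψ = 0.7564, d_rh = R√(Δφ²+q²Δλ²) = 5908.1 nmi
Excess = 5908.1 − 5772.4 = 135.7 ≈ 136 nmi

136 nmi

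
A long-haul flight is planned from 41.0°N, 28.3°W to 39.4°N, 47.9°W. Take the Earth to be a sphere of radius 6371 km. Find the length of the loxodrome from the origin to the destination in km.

Rhumb course C = atan2(Δλ, Δψ) with Δψ = ln[tan(π/4+φ₂/2)/tan(π/4+φ₁/2)] = -0.0366, Δλ = -0.3421 → C = 263.90°
d = R·|Δφ| / |cos C| = 6371·0.02793 / 0.10628 = 1674 km

1674 km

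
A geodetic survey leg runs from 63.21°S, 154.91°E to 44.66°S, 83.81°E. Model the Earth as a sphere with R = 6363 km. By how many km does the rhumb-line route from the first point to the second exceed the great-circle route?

Great circle: cos σ = sin φ₁ sin φ₂ + cos φ₁ cos φ₂ cos Δλ,  σ = 0.7506 rad → d_gc = 4775.89 km
Rhumb line: Δψ = +0.5619, q = Δφ/Δψ = 0.5762, d_rh = R√(Δφ²+q²Δλ²) = 4994.37 km
Excess = 4994.37 − 4775.89 = 218.48 ≈ 218 km

218 km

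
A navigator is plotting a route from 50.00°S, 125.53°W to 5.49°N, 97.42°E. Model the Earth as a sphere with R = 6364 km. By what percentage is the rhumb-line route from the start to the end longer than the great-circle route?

7.6%

Great circle: σ = 2.1432 rad → d_gc = Rσ = 13639.1 km
Rhumb: Δφ = +0.9685, Δλ = -2.3920, Δψ = +1.1066, q = Δφ/Δψ = 0.8751 → d_rh = R√(Δφ²+q²Δλ²) = 14678.7 km
Excess = (14678.7 − 13639.1) / 13639.1 = 1039.6 / 13639.1 = 7.62% ≈ 7.6%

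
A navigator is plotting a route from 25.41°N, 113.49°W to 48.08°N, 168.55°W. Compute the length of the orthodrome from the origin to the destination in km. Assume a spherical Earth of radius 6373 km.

5375 km

cos σ = sin φ₁ sin φ₂ + cos φ₁ cos φ₂ cos Δλ
      = sin(25.41°)sin(48.08°) + cos(25.41°)cos(48.08°)cos(-55.06°) = 0.6649
σ = 48.326° → d = Rσ = 6373·0.84345 = 5375 km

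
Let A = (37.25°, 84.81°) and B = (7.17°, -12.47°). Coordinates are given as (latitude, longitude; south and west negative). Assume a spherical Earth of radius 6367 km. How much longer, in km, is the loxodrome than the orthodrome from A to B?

247 km

Great circle: cos σ = sin φ₁ sin φ₂ + cos φ₁ cos φ₂ cos Δλ,  σ = 1.5953 rad → d_gc = 10157.5 km
Rhumb line: Δψ = -0.5760, q = Δφ/Δψ = 0.9115, d_rh = R√(Δφ²+q²Δλ²) = 10404.7 km
Excess = 10404.7 − 10157.5 = 247.2 ≈ 247 km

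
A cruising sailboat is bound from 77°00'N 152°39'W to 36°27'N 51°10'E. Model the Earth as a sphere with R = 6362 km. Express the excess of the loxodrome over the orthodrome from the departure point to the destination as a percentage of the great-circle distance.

Great circle: σ = 1.1447 rad → d_gc = Rσ = 7282.3 km
Rhumb: Δφ = -0.7077, Δλ = -2.7259, Δψ = -1.4881, q = Δφ/Δψ = 0.4756 → d_rh = R√(Δφ²+q²Δλ²) = 9396.8 km
Excess = (9396.8 − 7282.3) / 7282.3 = 2114.5 / 7282.3 = 29.04% ≈ 29.0%

29.0%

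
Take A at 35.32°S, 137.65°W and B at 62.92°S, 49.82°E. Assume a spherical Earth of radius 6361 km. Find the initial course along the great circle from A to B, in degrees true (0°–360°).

θ = atan2( sin Δλ·cos φ₂ ,  cos φ₁ sin φ₂ − sin φ₁ cos φ₂ cos Δλ )
  = atan2(-0.0592, -0.9874) = 183.43°

183.4°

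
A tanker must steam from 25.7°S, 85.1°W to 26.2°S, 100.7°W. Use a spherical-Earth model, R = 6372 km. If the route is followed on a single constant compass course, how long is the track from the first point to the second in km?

1561 km

Δψ = ln[tan(π/4+φ₂/2)/tan(π/4+φ₁/2)] = -0.0097;  Δφ = -0.0087 rad,  Δλ = -0.2723 rad
q = Δφ/Δψ = 0.8992
d = R·√(Δφ² + q²Δλ²) = 6372·0.24497 = 1561 km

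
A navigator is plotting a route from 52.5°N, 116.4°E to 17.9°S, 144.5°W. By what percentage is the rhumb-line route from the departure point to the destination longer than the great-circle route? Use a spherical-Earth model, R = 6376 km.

2.2%

Great circle: σ = 1.9129 rad → d_gc = Rσ = 12196.6 km
Rhumb: Δφ = -1.2287, Δλ = +1.7296, Δψ = -1.3980, q = Δφ/Δψ = 0.8789 → d_rh = R√(Δφ²+q²Δλ²) = 12462.7 km
Excess = (12462.7 − 12196.6) / 12196.6 = 266.1 / 12196.6 = 2.18% ≈ 2.2%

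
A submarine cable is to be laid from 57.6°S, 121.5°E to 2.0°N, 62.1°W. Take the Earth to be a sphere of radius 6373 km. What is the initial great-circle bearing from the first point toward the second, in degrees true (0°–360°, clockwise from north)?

θ = atan2( sin Δλ·cos φ₂ ,  cos φ₁ sin φ₂ − sin φ₁ cos φ₂ cos Δλ )
  = atan2(+0.0628, -0.8234) = 175.64°

175.6°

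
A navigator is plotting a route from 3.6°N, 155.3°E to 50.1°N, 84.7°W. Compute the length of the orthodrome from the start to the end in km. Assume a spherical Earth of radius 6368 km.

11757 km

cos σ = sin φ₁ sin φ₂ + cos φ₁ cos φ₂ cos Δλ
      = sin(3.60°)sin(50.10°) + cos(3.60°)cos(50.10°)cos(120.00°) = -0.2719
σ = 105.779° → d = Rσ = 6368·1.84619 = 11757 km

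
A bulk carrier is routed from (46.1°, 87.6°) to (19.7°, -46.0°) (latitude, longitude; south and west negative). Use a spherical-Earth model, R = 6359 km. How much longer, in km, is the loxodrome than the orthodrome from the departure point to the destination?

Great circle: cos σ = sin φ₁ sin φ₂ + cos φ₁ cos φ₂ cos Δλ,  σ = 1.7796 rad → d_gc = 11316.55 km
Rhumb line: Δψ = -0.5580, q = Δφ/Δψ = 0.8258, d_rh = R√(Δφ²+q²Δλ²) = 12590.06 km
Excess = 12590.06 − 11316.55 = 1273.51 ≈ 1274 km

1274 km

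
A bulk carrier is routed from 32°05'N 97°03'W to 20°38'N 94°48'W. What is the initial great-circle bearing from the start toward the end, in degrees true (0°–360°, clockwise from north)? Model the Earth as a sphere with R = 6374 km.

θ = atan2( sin Δλ·cos φ₂ ,  cos φ₁ sin φ₂ − sin φ₁ cos φ₂ cos Δλ )
  = atan2(+0.0367, -0.1981) = 169.49°

169.5°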